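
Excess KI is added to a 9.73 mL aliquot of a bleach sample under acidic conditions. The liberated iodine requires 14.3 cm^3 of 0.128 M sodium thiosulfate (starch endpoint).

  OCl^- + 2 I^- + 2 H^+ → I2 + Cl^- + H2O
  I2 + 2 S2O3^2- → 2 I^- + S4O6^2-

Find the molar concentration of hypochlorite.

0.0941 M

n(S2O3^2-) = 0.0143 × 0.128 = 1.83 × 10^-3 mol
n(I2) = n(S2O3^2-)/2 = 9.15 × 10^-4 mol
n(OCl^-) in the aliquot = 9.15 × 10^-4 mol (1:1 ratio)
[OCl^-] = 9.15 × 10^-4 / 0.00973 = 0.0941 mol/L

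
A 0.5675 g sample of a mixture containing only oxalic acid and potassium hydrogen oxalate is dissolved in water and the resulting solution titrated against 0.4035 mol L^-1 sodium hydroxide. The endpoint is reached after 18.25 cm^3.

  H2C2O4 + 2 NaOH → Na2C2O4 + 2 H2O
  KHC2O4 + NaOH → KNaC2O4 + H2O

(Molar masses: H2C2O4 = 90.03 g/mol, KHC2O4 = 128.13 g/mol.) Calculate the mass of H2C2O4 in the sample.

n(NaOH) = 0.01825 × 0.4035 = 7.364 × 10^-3 mol
Let x = n(H2C2O4), y = n(KHC2O4).
Titrant: 2x + 1y = 7.364 × 10^-3;  mass: 90.03x + 128.13y = 0.5675
Solving, x = 2.262 × 10^-3 mol, y = 2.840 × 10^-3 mol
mass of H2C2O4 = 2.262 × 10^-3 × 90.03 = 0.2037 g

0.2037 g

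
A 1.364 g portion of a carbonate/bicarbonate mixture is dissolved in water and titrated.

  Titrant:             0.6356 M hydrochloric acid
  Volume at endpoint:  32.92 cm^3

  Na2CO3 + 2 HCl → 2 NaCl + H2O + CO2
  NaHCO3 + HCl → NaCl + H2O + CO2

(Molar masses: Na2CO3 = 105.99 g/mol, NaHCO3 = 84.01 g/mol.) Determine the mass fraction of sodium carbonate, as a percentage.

49.33 %

n(HCl) = 0.03292 × 0.6356 = 0.02092 mol
Let x = n(Na2CO3), y = n(NaHCO3).
Titrant: 2x + 1y = 0.02092;  mass: 105.99x + 84.01y = 1.364
Solving, x = 6.349 × 10^-3 mol, y = 8.226 × 10^-3 mol
mass of Na2CO3 = 6.349 × 10^-3 × 105.99 = 0.6729 g
% Na2CO3 = 0.6729 / 1.364 × 100 = 49.33 %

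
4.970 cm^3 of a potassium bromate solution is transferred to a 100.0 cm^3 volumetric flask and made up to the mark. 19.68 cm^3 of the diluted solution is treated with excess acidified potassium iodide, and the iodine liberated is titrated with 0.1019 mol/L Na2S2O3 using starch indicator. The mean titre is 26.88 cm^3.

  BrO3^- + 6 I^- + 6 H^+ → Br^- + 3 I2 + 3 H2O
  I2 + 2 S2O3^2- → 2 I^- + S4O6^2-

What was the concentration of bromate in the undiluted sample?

0.4667 mol/L

n(S2O3^2-) = 0.02688 × 0.1019 = 2.739 × 10^-3 mol
n(I2) = n(S2O3^2-)/2 = 1.370 × 10^-3 mol
From the 1:3 ratio, n(BrO3^-) in the aliquot = 1/3 × 1.370 × 10^-3 = 4.565 × 10^-4 mol
[BrO3^-]_dilute = 4.565 × 10^-4 / 0.01968 = 0.02320 mol/L
[BrO3^-]_original = 0.02320 × 100.0/4.970 = 0.4667 mol/L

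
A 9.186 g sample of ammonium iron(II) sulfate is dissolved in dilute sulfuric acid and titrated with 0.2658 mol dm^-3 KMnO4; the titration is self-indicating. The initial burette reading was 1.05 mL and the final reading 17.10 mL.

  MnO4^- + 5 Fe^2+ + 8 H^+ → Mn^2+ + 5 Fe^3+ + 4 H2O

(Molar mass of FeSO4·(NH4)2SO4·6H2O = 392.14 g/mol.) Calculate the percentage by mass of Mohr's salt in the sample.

n(KMnO4) = 0.01605 L × 0.2658 mol/L = 4.266 × 10^-3 mol
From the 5:1 ratio, n(FeSO4·(NH4)2SO4·6H2O) = 5/1 × 4.266 × 10^-3 = 0.02133 mol
mass of FeSO4·(NH4)2SO4·6H2O = 0.02133 × 392.14 g/mol = 8.365 g
% FeSO4·(NH4)2SO4·6H2O = 8.365 / 9.186 × 100 = 91.06 %

91.06 %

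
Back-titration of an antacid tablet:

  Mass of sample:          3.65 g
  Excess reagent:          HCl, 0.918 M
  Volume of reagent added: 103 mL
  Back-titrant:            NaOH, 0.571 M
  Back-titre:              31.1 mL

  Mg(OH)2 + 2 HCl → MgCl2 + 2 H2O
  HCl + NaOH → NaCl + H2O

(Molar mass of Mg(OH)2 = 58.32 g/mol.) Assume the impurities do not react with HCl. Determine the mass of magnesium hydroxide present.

n(HCl) added = 0.103 × 0.918 = 0.0946 mol
n(NaOH) used in back-titration = 0.0311 × 0.571 = 0.0178 mol
n(HCl) left over = 0.0178 mol (1:1 ratio)
n(HCl) consumed by analyte = 0.0946 − 0.0178 = 0.0768 mol
From the 1:2 ratio, n(Mg(OH)2) = 1/2 × 0.0768 = 0.0384 mol
mass of Mg(OH)2 = 0.0384 × 58.32 = 2.24 g

2.24 g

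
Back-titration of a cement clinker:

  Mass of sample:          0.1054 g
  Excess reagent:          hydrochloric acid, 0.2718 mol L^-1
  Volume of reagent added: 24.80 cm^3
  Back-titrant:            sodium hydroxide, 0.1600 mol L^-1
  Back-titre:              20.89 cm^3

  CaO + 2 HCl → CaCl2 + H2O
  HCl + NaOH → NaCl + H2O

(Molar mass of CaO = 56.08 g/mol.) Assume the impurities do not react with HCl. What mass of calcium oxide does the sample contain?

0.09529 g

n(HCl) added = 0.02480 × 0.2718 = 6.741 × 10^-3 mol
n(NaOH) used in back-titration = 0.02089 × 0.1600 = 3.342 × 10^-3 mol
n(HCl) left over = 3.342 × 10^-3 mol (1:1 ratio)
n(HCl) consumed by analyte = 6.741 × 10^-3 − 3.342 × 10^-3 = 3.398 × 10^-3 mol
From the 1:2 ratio, n(CaO) = 1/2 × 3.398 × 10^-3 = 1.699 × 10^-3 mol
mass of CaO = 1.699 × 10^-3 × 56.08 = 0.09529 g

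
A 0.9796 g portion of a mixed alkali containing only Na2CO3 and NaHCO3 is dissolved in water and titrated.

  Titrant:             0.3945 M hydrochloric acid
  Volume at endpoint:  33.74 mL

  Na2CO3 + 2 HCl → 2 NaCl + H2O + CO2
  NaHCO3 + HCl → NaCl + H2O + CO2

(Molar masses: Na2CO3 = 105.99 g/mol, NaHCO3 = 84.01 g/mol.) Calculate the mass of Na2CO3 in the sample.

n(HCl) = 0.03374 × 0.3945 = 0.01331 mol
Let x = n(Na2CO3), y = n(NaHCO3).
Titrant: 2x + 1y = 0.01331;  mass: 105.99x + 84.01y = 0.9796
Solving, x = 2.235 × 10^-3 mol, y = 8.841 × 10^-3 mol
mass of Na2CO3 = 2.235 × 10^-3 × 105.99 = 0.2368 g

0.2368 g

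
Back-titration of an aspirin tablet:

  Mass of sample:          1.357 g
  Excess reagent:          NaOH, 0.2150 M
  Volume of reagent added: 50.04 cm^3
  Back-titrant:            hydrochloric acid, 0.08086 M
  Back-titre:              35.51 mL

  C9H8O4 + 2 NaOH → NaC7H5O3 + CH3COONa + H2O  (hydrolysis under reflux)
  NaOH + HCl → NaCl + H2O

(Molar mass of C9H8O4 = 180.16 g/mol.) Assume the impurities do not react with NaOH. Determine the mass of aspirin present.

0.7105 g

n(NaOH) added = 0.05004 × 0.2150 = 0.01076 mol
n(HCl) used in back-titration = 0.03551 × 0.08086 = 2.871 × 10^-3 mol
n(NaOH) left over = 2.871 × 10^-3 mol (1:1 ratio)
n(NaOH) consumed by analyte = 0.01076 − 2.871 × 10^-3 = 7.887 × 10^-3 mol
From the 1:2 ratio, n(C9H8O4) = 1/2 × 7.887 × 10^-3 = 3.944 × 10^-3 mol
mass of C9H8O4 = 3.944 × 10^-3 × 180.16 = 0.7105 g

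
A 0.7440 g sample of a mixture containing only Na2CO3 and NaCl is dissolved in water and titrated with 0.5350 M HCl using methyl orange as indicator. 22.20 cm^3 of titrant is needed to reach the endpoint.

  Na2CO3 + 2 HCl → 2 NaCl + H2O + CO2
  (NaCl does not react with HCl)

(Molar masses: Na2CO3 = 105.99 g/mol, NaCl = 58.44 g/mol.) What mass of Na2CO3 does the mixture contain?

n(HCl) = 0.02220 × 0.5350 = 0.01188 mol
Let x = n(Na2CO3), y = n(NaCl).
Titrant: 2x = 0.01188;  mass: 105.99x + 58.44y = 0.7440
Solving, x = 5.939 × 10^-3 mol, y = 1.961 × 10^-3 mol
mass of Na2CO3 = 5.939 × 10^-3 × 105.99 = 0.6294 g

0.6294 g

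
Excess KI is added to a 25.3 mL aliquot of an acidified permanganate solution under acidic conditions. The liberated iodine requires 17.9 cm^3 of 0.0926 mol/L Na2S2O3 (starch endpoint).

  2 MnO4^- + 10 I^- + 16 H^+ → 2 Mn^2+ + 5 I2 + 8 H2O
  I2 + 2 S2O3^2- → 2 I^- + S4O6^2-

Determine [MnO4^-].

n(S2O3^2-) = 0.0179 × 0.0926 = 1.66 × 10^-3 mol
n(I2) = n(S2O3^2-)/2 = 8.29 × 10^-4 mol
From the 2:5 ratio, n(MnO4^-) in the aliquot = 2/5 × 8.29 × 10^-4 = 3.32 × 10^-4 mol
[MnO4^-] = 3.32 × 10^-4 / 0.0253 = 0.0131 mol/L

0.0131 mol/L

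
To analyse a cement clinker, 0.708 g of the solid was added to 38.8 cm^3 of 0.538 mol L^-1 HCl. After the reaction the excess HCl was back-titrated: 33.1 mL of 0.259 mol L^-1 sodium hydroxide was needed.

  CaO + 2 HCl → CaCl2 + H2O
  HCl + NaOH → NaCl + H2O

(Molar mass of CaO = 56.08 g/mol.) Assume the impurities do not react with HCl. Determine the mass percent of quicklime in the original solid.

n(HCl) added = 0.0388 × 0.538 = 0.0209 mol
n(NaOH) used in back-titration = 0.0331 × 0.259 = 8.57 × 10^-3 mol
n(HCl) left over = 8.57 × 10^-3 mol (1:1 ratio)
n(HCl) consumed by analyte = 0.0209 − 8.57 × 10^-3 = 0.0123 mol
From the 1:2 ratio, n(CaO) = 1/2 × 0.0123 = 6.15 × 10^-3 mol
mass of CaO = 6.15 × 10^-3 × 56.08 = 0.345 g
% CaO = 0.345 / 0.708 × 100 = 48.7 %

48.7 %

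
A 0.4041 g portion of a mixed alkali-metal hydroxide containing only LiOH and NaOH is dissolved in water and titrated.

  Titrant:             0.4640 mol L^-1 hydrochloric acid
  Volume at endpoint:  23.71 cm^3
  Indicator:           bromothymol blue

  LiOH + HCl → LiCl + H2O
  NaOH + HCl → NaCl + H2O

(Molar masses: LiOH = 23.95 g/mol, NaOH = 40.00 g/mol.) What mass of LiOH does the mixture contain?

n(HCl) = 0.02371 × 0.4640 = 0.01100 mol
Let x = n(LiOH), y = n(NaOH).
Titrant: 1x + 1y = 0.01100;  mass: 23.95x + 40.00y = 0.4041
Solving, x = 2.240 × 10^-3 mol, y = 8.761 × 10^-3 mol
mass of LiOH = 2.240 × 10^-3 × 23.95 = 0.05366 g

0.05366 g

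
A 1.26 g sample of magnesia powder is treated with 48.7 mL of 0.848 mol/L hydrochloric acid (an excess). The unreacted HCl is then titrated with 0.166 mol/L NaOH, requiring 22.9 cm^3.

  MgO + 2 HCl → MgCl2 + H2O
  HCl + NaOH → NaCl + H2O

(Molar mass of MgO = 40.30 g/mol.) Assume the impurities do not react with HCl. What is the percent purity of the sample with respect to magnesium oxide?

n(HCl) added = 0.0487 × 0.848 = 0.0413 mol
n(NaOH) used in back-titration = 0.0229 × 0.166 = 3.80 × 10^-3 mol
n(HCl) left over = 3.80 × 10^-3 mol (1:1 ratio)
n(HCl) consumed by analyte = 0.0413 − 3.80 × 10^-3 = 0.0375 mol
From the 1:2 ratio, n(MgO) = 1/2 × 0.0375 = 0.0187 mol
mass of MgO = 0.0187 × 40.30 = 0.756 g
% MgO = 0.756 / 1.26 × 100 = 60.0 %

60.0 %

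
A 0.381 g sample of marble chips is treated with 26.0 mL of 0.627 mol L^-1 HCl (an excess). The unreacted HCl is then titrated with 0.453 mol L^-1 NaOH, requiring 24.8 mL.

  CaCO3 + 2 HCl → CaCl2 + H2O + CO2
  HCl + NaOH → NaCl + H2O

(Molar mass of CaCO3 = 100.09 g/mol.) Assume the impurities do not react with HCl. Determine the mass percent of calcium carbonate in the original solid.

66.6 %

n(HCl) added = 0.0260 × 0.627 = 0.0163 mol
n(NaOH) used in back-titration = 0.0248 × 0.453 = 0.0112 mol
n(HCl) left over = 0.0112 mol (1:1 ratio)
n(HCl) consumed by analyte = 0.0163 − 0.0112 = 5.07 × 10^-3 mol
From the 1:2 ratio, n(CaCO3) = 1/2 × 5.07 × 10^-3 = 2.53 × 10^-3 mol
mass of CaCO3 = 2.53 × 10^-3 × 100.09 = 0.254 g
% CaCO3 = 0.254 / 0.381 × 100 = 66.6 %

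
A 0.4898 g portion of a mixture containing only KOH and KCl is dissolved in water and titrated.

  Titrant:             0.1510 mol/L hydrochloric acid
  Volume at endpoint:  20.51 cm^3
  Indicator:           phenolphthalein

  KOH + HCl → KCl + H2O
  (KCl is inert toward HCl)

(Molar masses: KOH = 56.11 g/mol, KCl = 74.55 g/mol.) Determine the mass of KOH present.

n(HCl) = 0.02051 × 0.1510 = 3.097 × 10^-3 mol
Let x = n(KOH), y = n(KCl).
Titrant: 1x = 3.097 × 10^-3;  mass: 56.11x + 74.55y = 0.4898
Solving, x = 3.097 × 10^-3 mol, y = 4.239 × 10^-3 mol
mass of KOH = 3.097 × 10^-3 × 56.11 = 0.1738 g

0.1738 g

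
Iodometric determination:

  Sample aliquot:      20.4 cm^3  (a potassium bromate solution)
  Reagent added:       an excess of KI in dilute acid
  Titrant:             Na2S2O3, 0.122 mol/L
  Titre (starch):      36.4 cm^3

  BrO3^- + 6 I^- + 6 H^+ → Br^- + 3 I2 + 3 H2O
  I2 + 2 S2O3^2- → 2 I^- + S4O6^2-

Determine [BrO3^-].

0.0363 mol/L

n(S2O3^2-) = 0.0364 × 0.122 = 4.44 × 10^-3 mol
n(I2) = n(S2O3^2-)/2 = 2.22 × 10^-3 mol
From the 1:3 ratio, n(BrO3^-) in the aliquot = 1/3 × 2.22 × 10^-3 = 7.40 × 10^-4 mol
[BrO3^-] = 7.40 × 10^-4 / 0.0204 = 0.0363 mol/L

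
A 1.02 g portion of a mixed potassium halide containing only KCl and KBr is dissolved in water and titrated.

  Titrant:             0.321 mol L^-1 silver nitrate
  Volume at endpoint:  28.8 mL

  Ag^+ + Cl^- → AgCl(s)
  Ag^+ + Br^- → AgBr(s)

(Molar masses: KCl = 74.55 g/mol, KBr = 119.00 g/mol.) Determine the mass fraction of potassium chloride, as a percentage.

n(AgNO3) = 0.0288 × 0.321 = 9.24 × 10^-3 mol
Let x = n(KCl), y = n(KBr).
Titrant: 1x + 1y = 9.24 × 10^-3;  mass: 74.55x + 119.00y = 1.02
Solving, x = 1.80 × 10^-3 mol, y = 7.44 × 10^-3 mol
mass of KCl = 1.80 × 10^-3 × 74.55 = 0.134 g
% KCl = 0.134 / 1.02 × 100 = 13.2 %

13.2 %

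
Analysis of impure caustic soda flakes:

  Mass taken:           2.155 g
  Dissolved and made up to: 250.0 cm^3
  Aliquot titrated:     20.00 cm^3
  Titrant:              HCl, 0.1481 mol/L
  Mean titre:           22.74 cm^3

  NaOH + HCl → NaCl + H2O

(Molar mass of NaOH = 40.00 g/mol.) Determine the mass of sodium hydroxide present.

n(HCl) per titration = 0.02274 × 0.1481 = 3.368 × 10^-3 mol
n(NaOH) in each aliquot = 3.368 × 10^-3 mol (1:1 ratio)
n(NaOH) in the whole flask = 3.368 × 10^-3 × 250.0/20.00 = 0.04210 mol
mass of NaOH = 0.04210 × 40.00 = 1.684 g

1.684 g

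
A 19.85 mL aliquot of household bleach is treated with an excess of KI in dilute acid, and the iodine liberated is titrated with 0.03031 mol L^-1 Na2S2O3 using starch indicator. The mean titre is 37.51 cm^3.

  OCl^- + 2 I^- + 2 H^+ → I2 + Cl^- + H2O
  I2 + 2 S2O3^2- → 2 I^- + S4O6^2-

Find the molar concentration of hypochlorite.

0.02864 mol/L

n(S2O3^2-) = 0.03751 × 0.03031 = 1.137 × 10^-3 mol
n(I2) = n(S2O3^2-)/2 = 5.685 × 10^-4 mol
n(OCl^-) in the aliquot = 5.685 × 10^-4 mol (1:1 ratio)
[OCl^-] = 5.685 × 10^-4 / 0.01985 = 0.02864 mol/L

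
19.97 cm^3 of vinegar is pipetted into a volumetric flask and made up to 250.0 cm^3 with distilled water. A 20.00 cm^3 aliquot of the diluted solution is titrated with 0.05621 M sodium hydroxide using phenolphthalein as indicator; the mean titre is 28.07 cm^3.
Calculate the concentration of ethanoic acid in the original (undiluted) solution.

0.9876 M

CH3COOH + NaOH → CH3COONa + H2O
n(NaOH) = 0.02807 × 0.05621 = 1.578 × 10^-3 mol
n(CH3COOH) in the aliquot = 1.578 × 10^-3 mol (1:1 ratio)
[CH3COOH]_dilute = 1.578 × 10^-3 / 0.02000 = 0.07889 mol/L
Dilution factor = 250.0 / 19.97 = 12.52
[CH3COOH]_stock = 0.07889 × 12.52 = 0.9876 mol/L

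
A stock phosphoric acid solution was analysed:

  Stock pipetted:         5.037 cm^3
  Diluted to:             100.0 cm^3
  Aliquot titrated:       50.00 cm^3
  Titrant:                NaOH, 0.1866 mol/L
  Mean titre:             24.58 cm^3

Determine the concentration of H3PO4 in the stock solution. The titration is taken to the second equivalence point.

H3PO4 + 2 NaOH → Na2HPO4 + 2 H2O
n(NaOH) = 0.02458 × 0.1866 = 4.587 × 10^-3 mol
From the 1:2 ratio, n(H3PO4) in the aliquot = 1/2 × 4.587 × 10^-3 = 2.293 × 10^-3 mol
[H3PO4]_dilute = 2.293 × 10^-3 / 0.05000 = 0.04587 mol/L
Dilution factor = 100.0 / 5.037 = 19.85
[H3PO4]_stock = 0.04587 × 19.85 = 0.9106 mol/L

0.9106 mol/L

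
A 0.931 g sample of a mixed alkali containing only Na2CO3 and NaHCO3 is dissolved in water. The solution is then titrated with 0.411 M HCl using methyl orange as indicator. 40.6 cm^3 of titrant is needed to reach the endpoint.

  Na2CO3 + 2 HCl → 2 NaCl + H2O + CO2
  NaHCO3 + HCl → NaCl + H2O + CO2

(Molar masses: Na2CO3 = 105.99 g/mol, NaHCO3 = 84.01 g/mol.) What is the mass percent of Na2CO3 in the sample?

86.4 %

n(HCl) = 0.0406 × 0.411 = 0.0167 mol
Let x = n(Na2CO3), y = n(NaHCO3).
Titrant: 2x + 1y = 0.0167;  mass: 105.99x + 84.01y = 0.931
Solving, x = 7.59 × 10^-3 mol, y = 1.51 × 10^-3 mol
mass of Na2CO3 = 7.59 × 10^-3 × 105.99 = 0.805 g
% Na2CO3 = 0.805 / 0.931 × 100 = 86.4 %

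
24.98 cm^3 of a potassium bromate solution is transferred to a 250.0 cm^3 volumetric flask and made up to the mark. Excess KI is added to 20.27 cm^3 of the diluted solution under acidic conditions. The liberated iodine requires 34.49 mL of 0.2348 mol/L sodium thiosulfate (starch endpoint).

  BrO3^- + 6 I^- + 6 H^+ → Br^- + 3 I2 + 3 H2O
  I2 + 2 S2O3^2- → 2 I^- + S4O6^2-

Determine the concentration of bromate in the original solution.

0.6664 mol/L

n(S2O3^2-) = 0.03449 × 0.2348 = 8.098 × 10^-3 mol
n(I2) = n(S2O3^2-)/2 = 4.049 × 10^-3 mol
From the 1:3 ratio, n(BrO3^-) in the aliquot = 1/3 × 4.049 × 10^-3 = 1.350 × 10^-3 mol
[BrO3^-]_dilute = 1.350 × 10^-3 / 0.02027 = 0.06659 mol/L
[BrO3^-]_original = 0.06659 × 250.0/24.98 = 0.6664 mol/L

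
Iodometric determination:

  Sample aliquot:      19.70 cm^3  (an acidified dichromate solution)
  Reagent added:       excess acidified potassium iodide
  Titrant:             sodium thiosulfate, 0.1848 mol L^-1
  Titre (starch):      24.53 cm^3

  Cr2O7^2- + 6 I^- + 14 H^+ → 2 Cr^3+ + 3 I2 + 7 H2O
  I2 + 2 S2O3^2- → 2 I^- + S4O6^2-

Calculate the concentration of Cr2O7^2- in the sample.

0.03835 mol/L

n(S2O3^2-) = 0.02453 × 0.1848 = 4.533 × 10^-3 mol
n(I2) = n(S2O3^2-)/2 = 2.267 × 10^-3 mol
From the 1:3 ratio, n(Cr2O7^2-) in the aliquot = 1/3 × 2.267 × 10^-3 = 7.555 × 10^-4 mol
[Cr2O7^2-] = 7.555 × 10^-4 / 0.01970 = 0.03835 mol/L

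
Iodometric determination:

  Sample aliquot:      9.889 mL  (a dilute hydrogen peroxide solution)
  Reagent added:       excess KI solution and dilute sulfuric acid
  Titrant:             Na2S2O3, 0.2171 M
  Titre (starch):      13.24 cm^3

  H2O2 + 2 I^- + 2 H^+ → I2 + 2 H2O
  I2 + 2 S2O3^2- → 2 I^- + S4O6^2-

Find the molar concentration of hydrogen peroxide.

0.1453 M

n(S2O3^2-) = 0.01324 × 0.2171 = 2.874 × 10^-3 mol
n(I2) = n(S2O3^2-)/2 = 1.437 × 10^-3 mol
n(H2O2) in the aliquot = 1.437 × 10^-3 mol (1:1 ratio)
[H2O2] = 1.437 × 10^-3 / 0.009889 = 0.1453 mol/L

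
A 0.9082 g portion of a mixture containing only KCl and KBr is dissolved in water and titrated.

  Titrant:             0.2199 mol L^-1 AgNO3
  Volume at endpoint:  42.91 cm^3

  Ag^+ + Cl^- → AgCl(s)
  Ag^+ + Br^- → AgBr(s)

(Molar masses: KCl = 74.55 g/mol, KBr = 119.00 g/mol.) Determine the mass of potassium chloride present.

n(AgNO3) = 0.04291 × 0.2199 = 9.436 × 10^-3 mol
Let x = n(KCl), y = n(KBr).
Titrant: 1x + 1y = 9.436 × 10^-3;  mass: 74.55x + 119.00y = 0.9082
Solving, x = 4.830 × 10^-3 mol, y = 4.606 × 10^-3 mol
mass of KCl = 4.830 × 10^-3 × 74.55 = 0.3600 g

0.3600 g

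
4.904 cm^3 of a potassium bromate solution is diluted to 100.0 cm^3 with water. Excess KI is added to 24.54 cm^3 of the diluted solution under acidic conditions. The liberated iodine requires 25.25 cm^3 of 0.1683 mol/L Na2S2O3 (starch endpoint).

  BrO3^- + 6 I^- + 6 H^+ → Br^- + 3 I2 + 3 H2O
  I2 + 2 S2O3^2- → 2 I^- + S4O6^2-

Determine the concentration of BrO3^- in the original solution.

n(S2O3^2-) = 0.02525 × 0.1683 = 4.250 × 10^-3 mol
n(I2) = n(S2O3^2-)/2 = 2.125 × 10^-3 mol
From the 1:3 ratio, n(BrO3^-) in the aliquot = 1/3 × 2.125 × 10^-3 = 7.083 × 10^-4 mol
[BrO3^-]_dilute = 7.083 × 10^-4 / 0.02454 = 0.02886 mol/L
[BrO3^-]_original = 0.02886 × 100.0/4.904 = 0.5885 mol/L

0.5885 mol/L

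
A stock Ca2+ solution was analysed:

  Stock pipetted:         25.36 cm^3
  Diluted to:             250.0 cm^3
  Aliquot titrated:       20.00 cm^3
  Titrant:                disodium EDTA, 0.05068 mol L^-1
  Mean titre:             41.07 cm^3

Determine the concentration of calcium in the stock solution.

Ca^2+ + EDTA^4- → [Ca(EDTA)]^2-
n(EDTA) = 0.04107 × 0.05068 = 2.081 × 10^-3 mol
n(Ca2+) in the aliquot = 2.081 × 10^-3 mol (1:1 ratio)
[Ca2+]_dilute = 2.081 × 10^-3 / 0.02000 = 0.1041 mol/L
Dilution factor = 250.0 / 25.36 = 9.858
[Ca2+]_stock = 0.1041 × 9.858 = 1.026 mol/L

1.026 mol/L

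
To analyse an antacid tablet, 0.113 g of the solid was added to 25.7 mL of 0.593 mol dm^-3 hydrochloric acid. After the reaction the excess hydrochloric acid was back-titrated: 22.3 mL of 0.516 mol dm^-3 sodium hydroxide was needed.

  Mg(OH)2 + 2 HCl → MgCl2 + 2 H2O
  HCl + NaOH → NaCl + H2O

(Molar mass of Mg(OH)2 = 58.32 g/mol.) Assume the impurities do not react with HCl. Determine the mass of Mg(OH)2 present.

n(HCl) added = 0.0257 × 0.593 = 0.0152 mol
n(NaOH) used in back-titration = 0.0223 × 0.516 = 0.0115 mol
n(HCl) left over = 0.0115 mol (1:1 ratio)
n(HCl) consumed by analyte = 0.0152 − 0.0115 = 3.73 × 10^-3 mol
From the 1:2 ratio, n(Mg(OH)2) = 1/2 × 3.73 × 10^-3 = 1.87 × 10^-3 mol
mass of Mg(OH)2 = 1.87 × 10^-3 × 58.32 = 0.109 g

0.109 g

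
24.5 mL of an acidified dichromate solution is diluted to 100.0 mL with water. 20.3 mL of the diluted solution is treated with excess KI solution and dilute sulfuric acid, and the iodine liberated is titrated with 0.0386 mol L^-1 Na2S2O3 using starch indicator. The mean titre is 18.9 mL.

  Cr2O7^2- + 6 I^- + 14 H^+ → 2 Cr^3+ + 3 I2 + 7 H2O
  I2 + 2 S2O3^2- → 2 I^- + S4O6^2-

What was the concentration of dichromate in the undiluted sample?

0.0244 mol/L

n(S2O3^2-) = 0.0189 × 0.0386 = 7.30 × 10^-4 mol
n(I2) = n(S2O3^2-)/2 = 3.65 × 10^-4 mol
From the 1:3 ratio, n(Cr2O7^2-) in the aliquot = 1/3 × 3.65 × 10^-4 = 1.22 × 10^-4 mol
[Cr2O7^2-]_dilute = 1.22 × 10^-4 / 0.0203 = 0.00599 mol/L
[Cr2O7^2-]_original = 0.00599 × 100.0/24.5 = 0.0244 mol/L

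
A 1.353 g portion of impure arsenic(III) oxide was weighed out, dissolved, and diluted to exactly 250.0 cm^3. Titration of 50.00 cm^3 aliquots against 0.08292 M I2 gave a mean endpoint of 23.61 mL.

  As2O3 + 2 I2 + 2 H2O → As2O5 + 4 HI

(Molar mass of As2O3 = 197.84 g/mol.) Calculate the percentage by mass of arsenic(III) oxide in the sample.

n(I2) per titration = 0.02361 × 0.08292 = 1.958 × 10^-3 mol
From the 1:2 ratio, n(As2O3) in each aliquot = 1/2 × 1.958 × 10^-3 = 9.789 × 10^-4 mol
n(As2O3) in the whole flask = 9.789 × 10^-4 × 250.0/50.00 = 4.894 × 10^-3 mol
mass of As2O3 = 4.894 × 10^-3 × 197.84 = 0.9683 g
% As2O3 = 0.9683 / 1.353 × 100 = 71.57 %

71.57 %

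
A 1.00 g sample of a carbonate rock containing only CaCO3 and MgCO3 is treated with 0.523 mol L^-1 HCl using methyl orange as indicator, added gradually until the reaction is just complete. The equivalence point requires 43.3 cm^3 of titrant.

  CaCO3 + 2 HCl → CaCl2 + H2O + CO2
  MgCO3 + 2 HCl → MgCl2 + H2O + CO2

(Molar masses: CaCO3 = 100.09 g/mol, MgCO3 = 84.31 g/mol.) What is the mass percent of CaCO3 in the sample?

n(HCl) = 0.0433 × 0.523 = 0.0226 mol
Let x = n(CaCO3), y = n(MgCO3).
Titrant: 2x + 2y = 0.0226;  mass: 100.09x + 84.31y = 1.00
Solving, x = 2.87 × 10^-3 mol, y = 8.45 × 10^-3 mol
mass of CaCO3 = 2.87 × 10^-3 × 100.09 = 0.288 g
% CaCO3 = 0.288 / 1.00 × 100 = 28.8 %

28.8 %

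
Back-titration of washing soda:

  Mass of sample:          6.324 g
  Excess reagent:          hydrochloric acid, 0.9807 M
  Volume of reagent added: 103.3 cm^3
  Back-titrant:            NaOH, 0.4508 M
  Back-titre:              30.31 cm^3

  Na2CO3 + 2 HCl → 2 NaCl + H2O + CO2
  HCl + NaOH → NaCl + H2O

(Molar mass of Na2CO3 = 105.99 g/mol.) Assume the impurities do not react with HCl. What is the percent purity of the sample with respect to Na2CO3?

73.44 %

n(HCl) added = 0.1033 × 0.9807 = 0.1013 mol
n(NaOH) used in back-titration = 0.03031 × 0.4508 = 0.01366 mol
n(HCl) left over = 0.01366 mol (1:1 ratio)
n(HCl) consumed by analyte = 0.1013 − 0.01366 = 0.08764 mol
From the 1:2 ratio, n(Na2CO3) = 1/2 × 0.08764 = 0.04382 mol
mass of Na2CO3 = 0.04382 × 105.99 = 4.645 g
% Na2CO3 = 4.645 / 6.324 × 100 = 73.44 %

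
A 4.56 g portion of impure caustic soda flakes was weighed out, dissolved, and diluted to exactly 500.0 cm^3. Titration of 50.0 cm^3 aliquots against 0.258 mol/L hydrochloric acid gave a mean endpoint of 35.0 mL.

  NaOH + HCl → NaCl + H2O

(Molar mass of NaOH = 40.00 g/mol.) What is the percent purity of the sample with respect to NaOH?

n(HCl) per titration = 0.0350 × 0.258 = 9.03 × 10^-3 mol
n(NaOH) in each aliquot = 9.03 × 10^-3 mol (1:1 ratio)
n(NaOH) in the whole flask = 9.03 × 10^-3 × 500.0/50.0 = 0.0903 mol
mass of NaOH = 0.0903 × 40.00 = 3.61 g
% NaOH = 3.61 / 4.56 × 100 = 79.2 %

79.2 %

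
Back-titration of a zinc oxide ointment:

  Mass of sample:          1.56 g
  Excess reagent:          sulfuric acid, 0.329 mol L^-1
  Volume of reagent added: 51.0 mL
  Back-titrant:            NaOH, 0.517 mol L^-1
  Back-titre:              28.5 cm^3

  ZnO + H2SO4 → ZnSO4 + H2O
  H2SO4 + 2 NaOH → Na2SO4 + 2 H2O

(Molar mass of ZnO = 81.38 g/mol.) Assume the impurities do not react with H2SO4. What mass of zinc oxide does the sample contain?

0.766 g

n(H2SO4) added = 0.0510 × 0.329 = 0.0168 mol
n(NaOH) used in back-titration = 0.0285 × 0.517 = 0.0147 mol
From the 1:2 ratio, n(H2SO4) left over = 1/2 × 0.0147 = 7.37 × 10^-3 mol
n(H2SO4) consumed by analyte = 0.0168 − 7.37 × 10^-3 = 9.41 × 10^-3 mol
n(ZnO) = 9.41 × 10^-3 mol (1:1 ratio)
mass of ZnO = 9.41 × 10^-3 × 81.38 = 0.766 g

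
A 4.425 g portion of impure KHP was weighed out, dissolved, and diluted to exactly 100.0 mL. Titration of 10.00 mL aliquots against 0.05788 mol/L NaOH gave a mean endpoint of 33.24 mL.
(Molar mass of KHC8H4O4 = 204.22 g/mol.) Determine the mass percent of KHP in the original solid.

KHC8H4O4 + NaOH → KNaC8H4O4 + H2O
n(NaOH) per titration = 0.03324 × 0.05788 = 1.924 × 10^-3 mol
n(KHC8H4O4) in each aliquot = 1.924 × 10^-3 mol (1:1 ratio)
n(KHC8H4O4) in the whole flask = 1.924 × 10^-3 × 100.0/10.00 = 0.01924 mol
mass of KHC8H4O4 = 0.01924 × 204.22 = 3.929 g
% KHC8H4O4 = 3.929 / 4.425 × 100 = 88.79 %

88.79 %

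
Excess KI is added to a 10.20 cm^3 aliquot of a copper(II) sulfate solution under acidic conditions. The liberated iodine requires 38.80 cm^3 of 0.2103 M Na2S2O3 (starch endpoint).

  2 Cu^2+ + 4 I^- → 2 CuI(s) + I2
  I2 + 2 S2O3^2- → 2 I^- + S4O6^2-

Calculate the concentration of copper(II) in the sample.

n(S2O3^2-) = 0.03880 × 0.2103 = 8.160 × 10^-3 mol
n(I2) = n(S2O3^2-)/2 = 4.080 × 10^-3 mol
From the 2:1 ratio, n(Cu2+) in the aliquot = 2/1 × 4.080 × 10^-3 = 8.160 × 10^-3 mol
[Cu2+] = 8.160 × 10^-3 / 0.01020 = 0.8000 mol/L

0.8000 M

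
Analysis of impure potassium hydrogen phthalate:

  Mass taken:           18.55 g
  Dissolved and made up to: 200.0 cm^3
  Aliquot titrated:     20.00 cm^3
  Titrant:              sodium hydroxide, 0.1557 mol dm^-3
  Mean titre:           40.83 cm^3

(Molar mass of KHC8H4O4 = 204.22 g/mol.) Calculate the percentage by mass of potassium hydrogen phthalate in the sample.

69.99 %

KHC8H4O4 + NaOH → KNaC8H4O4 + H2O
n(NaOH) per titration = 0.04083 × 0.1557 = 6.357 × 10^-3 mol
n(KHC8H4O4) in each aliquot = 6.357 × 10^-3 mol (1:1 ratio)
n(KHC8H4O4) in the whole flask = 6.357 × 10^-3 × 200.0/20.00 = 0.06357 mol
mass of KHC8H4O4 = 0.06357 × 204.22 = 12.98 g
% KHC8H4O4 = 12.98 / 18.55 × 100 = 69.99 %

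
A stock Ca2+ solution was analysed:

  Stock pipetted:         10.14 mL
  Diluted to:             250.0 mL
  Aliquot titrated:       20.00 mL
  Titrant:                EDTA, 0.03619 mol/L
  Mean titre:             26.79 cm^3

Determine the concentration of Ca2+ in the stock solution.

Ca^2+ + EDTA^4- → [Ca(EDTA)]^2-
n(EDTA) = 0.02679 × 0.03619 = 9.695 × 10^-4 mol
n(Ca2+) in the aliquot = 9.695 × 10^-4 mol (1:1 ratio)
[Ca2+]_dilute = 9.695 × 10^-4 / 0.02000 = 0.04848 mol/L
Dilution factor = 250.0 / 10.14 = 24.65
[Ca2+]_stock = 0.04848 × 24.65 = 1.195 mol/L

1.195 mol/L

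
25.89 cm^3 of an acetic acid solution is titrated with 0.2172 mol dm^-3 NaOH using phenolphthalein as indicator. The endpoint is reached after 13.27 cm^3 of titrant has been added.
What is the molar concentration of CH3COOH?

CH3COOH + NaOH → CH3COONa + H2O
n(NaOH) = 0.01327 L × 0.2172 mol/L = 2.882 × 10^-3 mol
n(CH3COOH) = 2.882 × 10^-3 mol (1:1 mole ratio)
[CH3COOH] = 2.882 × 10^-3 mol / 0.02589 L = 0.1113 mol/L

0.1113 mol/L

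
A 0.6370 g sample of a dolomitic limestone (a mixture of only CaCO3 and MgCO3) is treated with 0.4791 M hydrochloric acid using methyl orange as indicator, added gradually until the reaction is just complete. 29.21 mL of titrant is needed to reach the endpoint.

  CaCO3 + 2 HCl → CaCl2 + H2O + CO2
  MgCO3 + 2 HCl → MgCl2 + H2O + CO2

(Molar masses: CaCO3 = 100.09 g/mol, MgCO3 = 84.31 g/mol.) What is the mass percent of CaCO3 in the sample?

n(HCl) = 0.02921 × 0.4791 = 0.01399 mol
Let x = n(CaCO3), y = n(MgCO3).
Titrant: 2x + 2y = 0.01399;  mass: 100.09x + 84.31y = 0.6370
Solving, x = 2.982 × 10^-3 mol, y = 4.015 × 10^-3 mol
mass of CaCO3 = 2.982 × 10^-3 × 100.09 = 0.2985 g
% CaCO3 = 0.2985 / 0.6370 × 100 = 46.86 %

46.86 %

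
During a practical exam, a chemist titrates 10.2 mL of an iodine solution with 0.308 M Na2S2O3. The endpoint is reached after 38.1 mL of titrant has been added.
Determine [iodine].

I2 + 2 S2O3^2- → 2 I^- + S4O6^2-
n(Na2S2O3) = 0.0381 L × 0.308 mol/L = 0.0117 mol
From the 1:2 mole ratio, n(I2) = 1/2 × 0.0117 = 5.87 × 10^-3 mol
[I2] = 5.87 × 10^-3 mol / 0.0102 L = 0.575 mol/L

0.575 M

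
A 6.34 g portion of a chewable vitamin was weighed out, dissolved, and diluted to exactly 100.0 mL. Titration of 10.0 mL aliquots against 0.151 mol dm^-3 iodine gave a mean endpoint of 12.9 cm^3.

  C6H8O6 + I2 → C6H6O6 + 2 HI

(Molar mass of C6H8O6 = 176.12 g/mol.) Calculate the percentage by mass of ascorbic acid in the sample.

n(I2) per titration = 0.0129 × 0.151 = 1.95 × 10^-3 mol
n(C6H8O6) in each aliquot = 1.95 × 10^-3 mol (1:1 ratio)
n(C6H8O6) in the whole flask = 1.95 × 10^-3 × 100.0/10.0 = 0.0195 mol
mass of C6H8O6 = 0.0195 × 176.12 = 3.43 g
% C6H8O6 = 3.43 / 6.34 × 100 = 54.1 %

54.1 %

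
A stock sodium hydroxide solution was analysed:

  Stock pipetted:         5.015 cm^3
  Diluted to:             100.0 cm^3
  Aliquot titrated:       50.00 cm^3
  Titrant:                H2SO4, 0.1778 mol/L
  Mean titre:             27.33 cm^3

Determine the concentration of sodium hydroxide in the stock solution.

2 NaOH + H2SO4 → Na2SO4 + 2 H2O
n(H2SO4) = 0.02733 × 0.1778 = 4.859 × 10^-3 mol
From the 2:1 ratio, n(NaOH) in the aliquot = 2/1 × 4.859 × 10^-3 = 9.719 × 10^-3 mol
[NaOH]_dilute = 9.719 × 10^-3 / 0.05000 = 0.1944 mol/L
Dilution factor = 100.0 / 5.015 = 19.94
[NaOH]_stock = 0.1944 × 19.94 = 3.876 mol/L

3.876 mol/L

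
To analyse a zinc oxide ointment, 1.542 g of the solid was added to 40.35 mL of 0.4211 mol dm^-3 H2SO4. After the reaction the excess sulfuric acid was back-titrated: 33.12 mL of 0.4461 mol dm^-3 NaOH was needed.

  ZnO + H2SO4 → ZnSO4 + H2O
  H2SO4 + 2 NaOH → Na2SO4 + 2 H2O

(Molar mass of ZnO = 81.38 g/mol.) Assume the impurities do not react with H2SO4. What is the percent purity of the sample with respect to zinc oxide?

n(H2SO4) added = 0.04035 × 0.4211 = 0.01699 mol
n(NaOH) used in back-titration = 0.03312 × 0.4461 = 0.01477 mol
From the 1:2 ratio, n(H2SO4) left over = 1/2 × 0.01477 = 7.387 × 10^-3 mol
n(H2SO4) consumed by analyte = 0.01699 − 7.387 × 10^-3 = 9.604 × 10^-3 mol
n(ZnO) = 9.604 × 10^-3 mol (1:1 ratio)
mass of ZnO = 9.604 × 10^-3 × 81.38 = 0.7816 g
% ZnO = 0.7816 / 1.542 × 100 = 50.69 %

50.69 %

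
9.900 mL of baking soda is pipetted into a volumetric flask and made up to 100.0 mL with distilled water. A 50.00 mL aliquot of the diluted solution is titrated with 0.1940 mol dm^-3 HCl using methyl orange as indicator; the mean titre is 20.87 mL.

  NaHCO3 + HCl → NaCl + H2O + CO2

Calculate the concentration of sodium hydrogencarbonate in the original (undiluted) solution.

0.8179 mol/L

n(HCl) = 0.02087 × 0.1940 = 4.049 × 10^-3 mol
n(NaHCO3) in the aliquot = 4.049 × 10^-3 mol (1:1 ratio)
[NaHCO3]_dilute = 4.049 × 10^-3 / 0.05000 = 0.08098 mol/L
Dilution factor = 100.0 / 9.900 = 10.10
[NaHCO3]_stock = 0.08098 × 10.10 = 0.8179 mol/L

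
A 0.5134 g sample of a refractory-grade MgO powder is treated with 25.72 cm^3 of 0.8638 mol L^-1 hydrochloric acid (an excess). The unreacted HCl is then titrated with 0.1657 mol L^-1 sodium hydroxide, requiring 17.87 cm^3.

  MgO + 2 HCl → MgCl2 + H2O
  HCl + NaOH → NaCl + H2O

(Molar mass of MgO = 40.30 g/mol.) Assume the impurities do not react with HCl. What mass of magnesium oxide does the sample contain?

0.3880 g

n(HCl) added = 0.02572 × 0.8638 = 0.02222 mol
n(NaOH) used in back-titration = 0.01787 × 0.1657 = 2.961 × 10^-3 mol
n(HCl) left over = 2.961 × 10^-3 mol (1:1 ratio)
n(HCl) consumed by analyte = 0.02222 − 2.961 × 10^-3 = 0.01926 mol
From the 1:2 ratio, n(MgO) = 1/2 × 0.01926 = 9.628 × 10^-3 mol
mass of MgO = 9.628 × 10^-3 × 40.30 = 0.3880 g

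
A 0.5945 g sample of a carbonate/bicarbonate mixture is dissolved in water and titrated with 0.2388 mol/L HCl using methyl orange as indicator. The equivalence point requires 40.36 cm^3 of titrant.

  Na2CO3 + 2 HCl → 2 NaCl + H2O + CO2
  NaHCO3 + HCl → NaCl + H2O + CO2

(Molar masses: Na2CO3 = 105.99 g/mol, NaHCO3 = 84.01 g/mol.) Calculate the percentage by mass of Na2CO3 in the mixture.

61.85 %

n(HCl) = 0.04036 × 0.2388 = 9.638 × 10^-3 mol
Let x = n(Na2CO3), y = n(NaHCO3).
Titrant: 2x + 1y = 9.638 × 10^-3;  mass: 105.99x + 84.01y = 0.5945
Solving, x = 3.469 × 10^-3 mol, y = 2.700 × 10^-3 mol
mass of Na2CO3 = 3.469 × 10^-3 × 105.99 = 0.3677 g
% Na2CO3 = 0.3677 / 0.5945 × 100 = 61.85 %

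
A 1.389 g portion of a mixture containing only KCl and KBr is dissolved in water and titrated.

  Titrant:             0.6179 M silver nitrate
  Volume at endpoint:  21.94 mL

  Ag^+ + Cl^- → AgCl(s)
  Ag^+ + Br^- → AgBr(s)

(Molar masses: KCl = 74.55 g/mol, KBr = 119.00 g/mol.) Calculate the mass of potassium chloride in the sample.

n(AgNO3) = 0.02194 × 0.6179 = 0.01356 mol
Let x = n(KCl), y = n(KBr).
Titrant: 1x + 1y = 0.01356;  mass: 74.55x + 119.00y = 1.389
Solving, x = 5.045 × 10^-3 mol, y = 8.512 × 10^-3 mol
mass of KCl = 5.045 × 10^-3 × 74.55 = 0.3761 g

0.3761 g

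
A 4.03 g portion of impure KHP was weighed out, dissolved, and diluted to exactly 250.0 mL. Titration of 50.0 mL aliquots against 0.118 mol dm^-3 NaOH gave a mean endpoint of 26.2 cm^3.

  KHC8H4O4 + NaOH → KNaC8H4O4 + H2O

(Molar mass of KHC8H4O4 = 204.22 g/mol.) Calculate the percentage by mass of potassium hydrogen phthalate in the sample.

78.3 %

n(NaOH) per titration = 0.0262 × 0.118 = 3.09 × 10^-3 mol
n(KHC8H4O4) in each aliquot = 3.09 × 10^-3 mol (1:1 ratio)
n(KHC8H4O4) in the whole flask = 3.09 × 10^-3 × 250.0/50.0 = 0.0155 mol
mass of KHC8H4O4 = 0.0155 × 204.22 = 3.16 g
% KHC8H4O4 = 3.16 / 4.03 × 100 = 78.3 %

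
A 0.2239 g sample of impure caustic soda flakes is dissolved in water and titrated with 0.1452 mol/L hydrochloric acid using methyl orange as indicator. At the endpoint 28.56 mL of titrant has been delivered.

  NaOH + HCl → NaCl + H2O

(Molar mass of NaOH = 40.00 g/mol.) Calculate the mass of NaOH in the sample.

n(HCl) = 0.02856 L × 0.1452 mol/L = 4.147 × 10^-3 mol
n(NaOH) = 4.147 × 10^-3 mol (1:1 ratio)
mass of NaOH = 4.147 × 10^-3 × 40.00 g/mol = 0.1659 g

0.1659 g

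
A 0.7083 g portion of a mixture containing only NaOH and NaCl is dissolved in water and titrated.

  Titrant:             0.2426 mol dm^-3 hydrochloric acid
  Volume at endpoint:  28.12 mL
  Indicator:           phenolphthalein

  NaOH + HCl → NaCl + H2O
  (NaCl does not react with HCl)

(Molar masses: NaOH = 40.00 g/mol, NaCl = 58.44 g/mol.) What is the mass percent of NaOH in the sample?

n(HCl) = 0.02812 × 0.2426 = 6.822 × 10^-3 mol
Let x = n(NaOH), y = n(NaCl).
Titrant: 1x = 6.822 × 10^-3;  mass: 40.00x + 58.44y = 0.7083
Solving, x = 6.822 × 10^-3 mol, y = 7.451 × 10^-3 mol
mass of NaOH = 6.822 × 10^-3 × 40.00 = 0.2729 g
% NaOH = 0.2729 / 0.7083 × 100 = 38.53 %

38.53 %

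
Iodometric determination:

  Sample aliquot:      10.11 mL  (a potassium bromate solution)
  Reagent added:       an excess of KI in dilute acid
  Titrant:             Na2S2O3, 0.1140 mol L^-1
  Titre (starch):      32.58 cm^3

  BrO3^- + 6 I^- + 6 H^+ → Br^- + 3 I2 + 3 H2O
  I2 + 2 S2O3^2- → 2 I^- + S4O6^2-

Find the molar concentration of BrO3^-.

0.06123 mol/L

n(S2O3^2-) = 0.03258 × 0.1140 = 3.714 × 10^-3 mol
n(I2) = n(S2O3^2-)/2 = 1.857 × 10^-3 mol
From the 1:3 ratio, n(BrO3^-) in the aliquot = 1/3 × 1.857 × 10^-3 = 6.190 × 10^-4 mol
[BrO3^-] = 6.190 × 10^-4 / 0.01011 = 0.06123 mol/L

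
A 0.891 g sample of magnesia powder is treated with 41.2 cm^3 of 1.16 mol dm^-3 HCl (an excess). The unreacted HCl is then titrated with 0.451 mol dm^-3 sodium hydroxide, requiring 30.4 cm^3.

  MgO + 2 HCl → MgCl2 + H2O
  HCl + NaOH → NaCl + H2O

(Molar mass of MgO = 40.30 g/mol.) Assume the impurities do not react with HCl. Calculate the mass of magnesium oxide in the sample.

0.687 g

n(HCl) added = 0.0412 × 1.16 = 0.0478 mol
n(NaOH) used in back-titration = 0.0304 × 0.451 = 0.0137 mol
n(HCl) left over = 0.0137 mol (1:1 ratio)
n(HCl) consumed by analyte = 0.0478 − 0.0137 = 0.0341 mol
From the 1:2 ratio, n(MgO) = 1/2 × 0.0341 = 0.0170 mol
mass of MgO = 0.0170 × 40.30 = 0.687 g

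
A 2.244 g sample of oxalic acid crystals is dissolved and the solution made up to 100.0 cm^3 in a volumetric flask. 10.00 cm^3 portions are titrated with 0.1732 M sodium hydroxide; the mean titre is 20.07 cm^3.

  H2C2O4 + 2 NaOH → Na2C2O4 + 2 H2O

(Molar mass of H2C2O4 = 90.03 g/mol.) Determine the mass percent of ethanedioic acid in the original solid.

n(NaOH) per titration = 0.02007 × 0.1732 = 3.476 × 10^-3 mol
From the 1:2 ratio, n(H2C2O4) in each aliquot = 1/2 × 3.476 × 10^-3 = 1.738 × 10^-3 mol
n(H2C2O4) in the whole flask = 1.738 × 10^-3 × 100.0/10.00 = 0.01738 mol
mass of H2C2O4 = 0.01738 × 90.03 = 1.565 g
% H2C2O4 = 1.565 / 2.244 × 100 = 69.73 %

69.73 %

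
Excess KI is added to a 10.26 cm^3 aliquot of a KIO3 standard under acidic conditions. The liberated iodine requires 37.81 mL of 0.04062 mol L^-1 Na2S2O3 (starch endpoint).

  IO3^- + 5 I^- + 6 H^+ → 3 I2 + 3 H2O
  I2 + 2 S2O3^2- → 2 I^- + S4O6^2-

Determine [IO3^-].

0.02495 mol/L

n(S2O3^2-) = 0.03781 × 0.04062 = 1.536 × 10^-3 mol
n(I2) = n(S2O3^2-)/2 = 7.679 × 10^-4 mol
From the 1:3 ratio, n(IO3^-) in the aliquot = 1/3 × 7.679 × 10^-4 = 2.560 × 10^-4 mol
[IO3^-] = 2.560 × 10^-4 / 0.01026 = 0.02495 mol/L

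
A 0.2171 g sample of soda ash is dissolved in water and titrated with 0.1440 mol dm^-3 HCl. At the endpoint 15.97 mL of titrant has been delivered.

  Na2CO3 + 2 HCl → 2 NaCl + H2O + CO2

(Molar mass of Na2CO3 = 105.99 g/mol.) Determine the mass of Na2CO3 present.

0.1219 g

n(HCl) = 0.01597 L × 0.1440 mol/L = 2.300 × 10^-3 mol
From the 1:2 ratio, n(Na2CO3) = 1/2 × 2.300 × 10^-3 = 1.150 × 10^-3 mol
mass of Na2CO3 = 1.150 × 10^-3 × 105.99 g/mol = 0.1219 g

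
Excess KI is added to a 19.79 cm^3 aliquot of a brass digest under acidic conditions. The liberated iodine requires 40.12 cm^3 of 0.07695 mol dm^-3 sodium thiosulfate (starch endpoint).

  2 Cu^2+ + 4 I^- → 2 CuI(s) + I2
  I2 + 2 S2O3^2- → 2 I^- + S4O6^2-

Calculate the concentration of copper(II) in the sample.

n(S2O3^2-) = 0.04012 × 0.07695 = 3.087 × 10^-3 mol
n(I2) = n(S2O3^2-)/2 = 1.544 × 10^-3 mol
From the 2:1 ratio, n(Cu2+) in the aliquot = 2/1 × 1.544 × 10^-3 = 3.087 × 10^-3 mol
[Cu2+] = 3.087 × 10^-3 / 0.01979 = 0.1560 mol/L

0.1560 mol/L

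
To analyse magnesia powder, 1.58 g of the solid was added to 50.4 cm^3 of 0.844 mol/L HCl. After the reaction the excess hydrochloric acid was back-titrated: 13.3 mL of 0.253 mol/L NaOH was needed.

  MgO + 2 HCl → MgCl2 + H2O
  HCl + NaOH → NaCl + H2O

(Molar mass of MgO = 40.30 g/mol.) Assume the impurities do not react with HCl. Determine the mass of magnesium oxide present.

n(HCl) added = 0.0504 × 0.844 = 0.0425 mol
n(NaOH) used in back-titration = 0.0133 × 0.253 = 3.36 × 10^-3 mol
n(HCl) left over = 3.36 × 10^-3 mol (1:1 ratio)
n(HCl) consumed by analyte = 0.0425 − 3.36 × 10^-3 = 0.0392 mol
From the 1:2 ratio, n(MgO) = 1/2 × 0.0392 = 0.0196 mol
mass of MgO = 0.0196 × 40.30 = 0.789 g

0.789 g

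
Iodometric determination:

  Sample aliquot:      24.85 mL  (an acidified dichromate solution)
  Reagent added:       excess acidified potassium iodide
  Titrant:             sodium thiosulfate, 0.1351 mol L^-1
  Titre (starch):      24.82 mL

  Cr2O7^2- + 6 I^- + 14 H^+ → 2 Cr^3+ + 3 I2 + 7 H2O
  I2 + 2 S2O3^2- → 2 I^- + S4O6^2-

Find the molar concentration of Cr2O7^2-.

0.02249 mol/L

n(S2O3^2-) = 0.02482 × 0.1351 = 3.353 × 10^-3 mol
n(I2) = n(S2O3^2-)/2 = 1.677 × 10^-3 mol
From the 1:3 ratio, n(Cr2O7^2-) in the aliquot = 1/3 × 1.677 × 10^-3 = 5.589 × 10^-4 mol
[Cr2O7^2-] = 5.589 × 10^-4 / 0.02485 = 0.02249 mol/L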